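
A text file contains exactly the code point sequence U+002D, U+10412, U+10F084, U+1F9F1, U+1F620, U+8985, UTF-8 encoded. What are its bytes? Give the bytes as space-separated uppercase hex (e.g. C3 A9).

U+002D: 1-byte form → 2D.
U+10412: 4-byte form → F0 90 90 92.
U+10F084: 4-byte form → F4 8F 82 84.
U+1F9F1: 4-byte form → F0 9F A7 B1.
U+1F620: 4-byte form → F0 9F 98 A0.
U+8985: 3-byte form → E8 A6 85.
Concatenated (20 bytes): 2D F0 90 90 92 F4 8F 82 84 F0 9F A7 B1 F0 9F 98 A0 E8 A6 85.

2D F0 90 90 92 F4 8F 82 84 F0 9F A7 B1 F0 9F 98 A0 E8 A6 85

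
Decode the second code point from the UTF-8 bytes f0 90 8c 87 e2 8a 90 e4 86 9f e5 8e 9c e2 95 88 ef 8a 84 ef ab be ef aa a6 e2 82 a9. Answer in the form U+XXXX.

Offset 0: leading byte 0xF0 = 11110000 → 4-byte char #1 = F0 90 8C 87.
Offset 4: leading byte 0xE2 = 11100010 → 3-byte char #2 = E2 8A 90.
Leading byte 0xE2 = 11100010 matches 1110xxxx → 3-byte sequence.
Byte 1: 0xE2 = 11100010, payload 0010 (4 bits).
Byte 2: 0x8A = 10001010 (10xxxxxx ✓), payload 001010.
Byte 3: 0x90 = 10010000 (10xxxxxx ✓), payload 010000.
Concatenate: 0010001010010000 = 0x2290 (16 bits → U+2290).

U+2290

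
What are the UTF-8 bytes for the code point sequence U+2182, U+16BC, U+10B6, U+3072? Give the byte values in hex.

E2 86 82 E1 9A BC E1 82 B6 E3 81 B2

U+2182: 3-byte form → E2 86 82.
U+16BC: 3-byte form → E1 9A BC.
U+10B6: 3-byte form → E1 82 B6.
U+3072: 3-byte form → E3 81 B2.
Concatenated (12 bytes): E2 86 82 E1 9A BC E1 82 B6 E3 81 B2.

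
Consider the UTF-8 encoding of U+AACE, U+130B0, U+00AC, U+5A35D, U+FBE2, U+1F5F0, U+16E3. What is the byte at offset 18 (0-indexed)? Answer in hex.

U+AACE → 3-byte form EA AB 8E at offsets 0–2.
U+130B0 → 4-byte form F0 93 82 B0 at offsets 3–6.
U+00AC → 2-byte form C2 AC at offsets 7–8.
U+5A35D → 4-byte form F1 9A 8D 9D at offsets 9–12.
U+FBE2 → 3-byte form EF AF A2 at offsets 13–15.
U+1F5F0 → 4-byte form F0 9F 97 B0 at offsets 16–19.
Offset 18 falls in char 6's range; it's byte 3 of F0 9F 97 B0 = 0x97.

0x97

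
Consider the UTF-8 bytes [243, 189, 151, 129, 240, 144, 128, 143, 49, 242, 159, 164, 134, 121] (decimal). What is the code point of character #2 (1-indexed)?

U+1000F

Offset 0: leading byte 0xF3 = 11110011 → 4-byte char #1 = F3 BD 97 81.
Offset 4: leading byte 0xF0 = 11110000 → 4-byte char #2 = F0 90 80 8F.
Leading byte 0xF0 = 11110000 matches 11110xxx → 4-byte sequence.
Byte 1: 0xF0 = 11110000, payload 000 (3 bits).
Byte 2: 0x90 = 10010000 (10xxxxxx ✓), payload 010000.
Byte 3: 0x80 = 10000000 (10xxxxxx ✓), payload 000000.
Byte 4: 0x8F = 10001111 (10xxxxxx ✓), payload 001111.
Concatenate: 000010000000000001111 = 0x1000F (21 bits → U+1000F).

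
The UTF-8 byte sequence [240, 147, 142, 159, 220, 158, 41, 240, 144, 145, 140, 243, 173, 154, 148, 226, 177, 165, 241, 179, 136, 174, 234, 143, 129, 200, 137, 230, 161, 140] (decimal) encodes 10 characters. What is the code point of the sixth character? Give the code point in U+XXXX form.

U+2C65

Offset 0: leading byte 0xF0 = 11110000 → 4-byte char #1 = F0 93 8E 9F.
Offset 4: leading byte 0xDC = 11011100 → 2-byte char #2 = DC 9E.
Offset 6: leading byte 0x29 = 00101001 → 1-byte char #3 = 29.
Offset 7: leading byte 0xF0 = 11110000 → 4-byte char #4 = F0 90 91 8C.
Offset 11: leading byte 0xF3 = 11110011 → 4-byte char #5 = F3 AD 9A 94.
Offset 15: leading byte 0xE2 = 11100010 → 3-byte char #6 = E2 B1 A5.
Leading byte 0xE2 = 11100010 matches 1110xxxx → 3-byte sequence.
Byte 1: 0xE2 = 11100010, payload 0010 (4 bits).
Byte 2: 0xB1 = 10110001 (10xxxxxx ✓), payload 110001.
Byte 3: 0xA5 = 10100101 (10xxxxxx ✓), payload 100101.
Concatenate: 0010110001100101 = 0x2C65 (16 bits → U+2C65).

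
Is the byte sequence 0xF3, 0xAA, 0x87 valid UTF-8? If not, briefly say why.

invalid (sequence truncated)

Leading byte 0xF3 = 11110011 → 4-byte form, but only 3 bytes are present.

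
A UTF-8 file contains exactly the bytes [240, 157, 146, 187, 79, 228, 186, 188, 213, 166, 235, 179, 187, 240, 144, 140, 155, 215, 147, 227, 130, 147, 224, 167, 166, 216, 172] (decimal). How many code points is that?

Byte at offset 0: 0xF0 = 11110000 → 4-byte char (#1). Advance 4.
Byte at offset 4: 0x4F = 01001111 → 1-byte char (#2). Advance 1.
Byte at offset 5: 0xE4 = 11100100 → 3-byte char (#3). Advance 3.
Byte at offset 8: 0xD5 = 11010101 → 2-byte char (#4). Advance 2.
Byte at offset 10: 0xEB = 11101011 → 3-byte char (#5). Advance 3.
Byte at offset 13: 0xF0 = 11110000 → 4-byte char (#6). Advance 4.
Byte at offset 17: 0xD7 = 11010111 → 2-byte char (#7). Advance 2.
Byte at offset 19: 0xE3 = 11100011 → 3-byte char (#8). Advance 3.
Byte at offset 22: 0xE0 = 11100000 → 3-byte char (#9). Advance 3.
Byte at offset 25: 0xD8 = 11011000 → 2-byte char (#10). Advance 2.
Reached end at offset 27 after 10 code points.

10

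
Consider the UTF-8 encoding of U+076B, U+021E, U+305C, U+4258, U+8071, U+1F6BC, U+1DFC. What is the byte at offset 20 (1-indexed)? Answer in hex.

0xBC

1-indexed offset 20 is 0-indexed offset 19.
U+076B → 2-byte form DD AB at offsets 0–1.
U+021E → 2-byte form C8 9E at offsets 2–3.
U+305C → 3-byte form E3 81 9C at offsets 4–6.
U+4258 → 3-byte form E4 89 98 at offsets 7–9.
U+8071 → 3-byte form E8 81 B1 at offsets 10–12.
U+1F6BC → 4-byte form F0 9F 9A BC at offsets 13–16.
U+1DFC → 3-byte form E1 B7 BC at offsets 17–19.
Offset 19 falls in char 7's range; it's byte 3 of E1 B7 BC = 0xBC.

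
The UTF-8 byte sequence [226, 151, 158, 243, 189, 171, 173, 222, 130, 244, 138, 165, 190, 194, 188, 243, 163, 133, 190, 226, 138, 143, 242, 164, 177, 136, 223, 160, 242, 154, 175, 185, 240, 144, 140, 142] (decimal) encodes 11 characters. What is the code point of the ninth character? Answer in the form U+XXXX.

U+07E0

Offset 0: leading byte 0xE2 = 11100010 → 3-byte char #1 = E2 97 9E.
Offset 3: leading byte 0xF3 = 11110011 → 4-byte char #2 = F3 BD AB AD.
Offset 7: leading byte 0xDE = 11011110 → 2-byte char #3 = DE 82.
Offset 9: leading byte 0xF4 = 11110100 → 4-byte char #4 = F4 8A A5 BE.
Offset 13: leading byte 0xC2 = 11000010 → 2-byte char #5 = C2 BC.
Offset 15: leading byte 0xF3 = 11110011 → 4-byte char #6 = F3 A3 85 BE.
Offset 19: leading byte 0xE2 = 11100010 → 3-byte char #7 = E2 8A 8F.
Offset 22: leading byte 0xF2 = 11110010 → 4-byte char #8 = F2 A4 B1 88.
Offset 26: leading byte 0xDF = 11011111 → 2-byte char #9 = DF A0.
Leading byte 0xDF = 11011111 matches 110xxxxx → 2-byte sequence.
Byte 1: 0xDF = 11011111, payload 11111 (5 bits).
Byte 2: 0xA0 = 10100000 (10xxxxxx ✓), payload 100000.
Concatenate: 11111100000 = 0x7E0 (11 bits → U+07E0).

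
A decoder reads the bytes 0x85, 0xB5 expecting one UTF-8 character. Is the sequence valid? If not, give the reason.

Byte 0x85 = 10000101 has the form 10xxxxxx — a continuation byte — but there is no preceding leading byte.

invalid (continuation byte with no leading byte)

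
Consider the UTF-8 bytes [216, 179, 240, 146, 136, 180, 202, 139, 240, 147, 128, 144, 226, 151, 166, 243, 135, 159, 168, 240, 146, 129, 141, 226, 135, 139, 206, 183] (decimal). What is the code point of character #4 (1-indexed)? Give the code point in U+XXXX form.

Offset 0: leading byte 0xD8 = 11011000 → 2-byte char #1 = D8 B3.
Offset 2: leading byte 0xF0 = 11110000 → 4-byte char #2 = F0 92 88 B4.
Offset 6: leading byte 0xCA = 11001010 → 2-byte char #3 = CA 8B.
Offset 8: leading byte 0xF0 = 11110000 → 4-byte char #4 = F0 93 80 90.
Leading byte 0xF0 = 11110000 matches 11110xxx → 4-byte sequence.
Byte 1: 0xF0 = 11110000, payload 000 (3 bits).
Byte 2: 0x93 = 10010011 (10xxxxxx ✓), payload 010011.
Byte 3: 0x80 = 10000000 (10xxxxxx ✓), payload 000000.
Byte 4: 0x90 = 10010000 (10xxxxxx ✓), payload 010000.
Concatenate: 000010011000000010000 = 0x13010 (21 bits → U+13010).

U+13010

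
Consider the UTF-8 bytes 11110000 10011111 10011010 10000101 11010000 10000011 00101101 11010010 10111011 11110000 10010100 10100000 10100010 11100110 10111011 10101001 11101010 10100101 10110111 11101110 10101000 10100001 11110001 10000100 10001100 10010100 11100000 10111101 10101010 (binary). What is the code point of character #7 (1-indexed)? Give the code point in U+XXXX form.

U+A977

Offset 0: leading byte 0xF0 = 11110000 → 4-byte char #1 = F0 9F 9A 85.
Offset 4: leading byte 0xD0 = 11010000 → 2-byte char #2 = D0 83.
Offset 6: leading byte 0x2D = 00101101 → 1-byte char #3 = 2D.
Offset 7: leading byte 0xD2 = 11010010 → 2-byte char #4 = D2 BB.
Offset 9: leading byte 0xF0 = 11110000 → 4-byte char #5 = F0 94 A0 A2.
Offset 13: leading byte 0xE6 = 11100110 → 3-byte char #6 = E6 BB A9.
Offset 16: leading byte 0xEA = 11101010 → 3-byte char #7 = EA A5 B7.
Leading byte 0xEA = 11101010 matches 1110xxxx → 3-byte sequence.
Byte 1: 0xEA = 11101010, payload 1010 (4 bits).
Byte 2: 0xA5 = 10100101 (10xxxxxx ✓), payload 100101.
Byte 3: 0xB7 = 10110111 (10xxxxxx ✓), payload 110111.
Concatenate: 1010100101110111 = 0xA977 (16 bits → U+A977).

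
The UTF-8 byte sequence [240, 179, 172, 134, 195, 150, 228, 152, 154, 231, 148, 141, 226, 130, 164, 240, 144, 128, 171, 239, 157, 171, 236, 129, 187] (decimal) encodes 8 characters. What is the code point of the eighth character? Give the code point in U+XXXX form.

U+C07B

Offset 0: leading byte 0xF0 = 11110000 → 4-byte char #1 = F0 B3 AC 86.
Offset 4: leading byte 0xC3 = 11000011 → 2-byte char #2 = C3 96.
Offset 6: leading byte 0xE4 = 11100100 → 3-byte char #3 = E4 98 9A.
Offset 9: leading byte 0xE7 = 11100111 → 3-byte char #4 = E7 94 8D.
Offset 12: leading byte 0xE2 = 11100010 → 3-byte char #5 = E2 82 A4.
Offset 15: leading byte 0xF0 = 11110000 → 4-byte char #6 = F0 90 80 AB.
Offset 19: leading byte 0xEF = 11101111 → 3-byte char #7 = EF 9D AB.
Offset 22: leading byte 0xEC = 11101100 → 3-byte char #8 = EC 81 BB.
Leading byte 0xEC = 11101100 matches 1110xxxx → 3-byte sequence.
Byte 1: 0xEC = 11101100, payload 1100 (4 bits).
Byte 2: 0x81 = 10000001 (10xxxxxx ✓), payload 000001.
Byte 3: 0xBB = 10111011 (10xxxxxx ✓), payload 111011.
Concatenate: 1100000001111011 = 0xC07B (16 bits → U+C07B).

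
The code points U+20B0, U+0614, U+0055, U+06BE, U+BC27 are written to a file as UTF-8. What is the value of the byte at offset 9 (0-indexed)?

0xB0

U+20B0 → 3-byte form E2 82 B0 at offsets 0–2.
U+0614 → 2-byte form D8 94 at offsets 3–4.
U+0055 → 1-byte form 55 at offsets 5–5.
U+06BE → 2-byte form DA BE at offsets 6–7.
U+BC27 → 3-byte form EB B0 A7 at offsets 8–10.
Offset 9 falls in char 5's range; it's byte 2 of EB B0 A7 = 0xB0.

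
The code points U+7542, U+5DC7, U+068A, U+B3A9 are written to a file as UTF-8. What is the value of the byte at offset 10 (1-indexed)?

0x8E

1-indexed offset 10 is 0-indexed offset 9.
U+7542 → 3-byte form E7 95 82 at offsets 0–2.
U+5DC7 → 3-byte form E5 B7 87 at offsets 3–5.
U+068A → 2-byte form DA 8A at offsets 6–7.
U+B3A9 → 3-byte form EB 8E A9 at offsets 8–10.
Offset 9 falls in char 4's range; it's byte 2 of EB 8E A9 = 0x8E.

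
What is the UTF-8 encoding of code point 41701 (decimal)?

EA 8B A5

U+A2E5 = 0xA2E5 = 41701 decimal. In range U+0800–U+FFFF → 3-byte form: 1110xxxx 10xxxxxx 10xxxxxx.
Binary (16 bits): 1010001011100101.
Split 4+6+6: 1010 | 001011 | 100101.
Byte 1: 11101010 = 0xEA.
Byte 2: 10001011 = 0x8B.
Byte 3: 10100101 = 0xA5.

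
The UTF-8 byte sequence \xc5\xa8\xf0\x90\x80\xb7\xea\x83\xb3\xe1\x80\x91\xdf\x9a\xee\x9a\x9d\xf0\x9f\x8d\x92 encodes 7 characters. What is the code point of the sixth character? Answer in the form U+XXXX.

Offset 0: leading byte 0xC5 = 11000101 → 2-byte char #1 = C5 A8.
Offset 2: leading byte 0xF0 = 11110000 → 4-byte char #2 = F0 90 80 B7.
Offset 6: leading byte 0xEA = 11101010 → 3-byte char #3 = EA 83 B3.
Offset 9: leading byte 0xE1 = 11100001 → 3-byte char #4 = E1 80 91.
Offset 12: leading byte 0xDF = 11011111 → 2-byte char #5 = DF 9A.
Offset 14: leading byte 0xEE = 11101110 → 3-byte char #6 = EE 9A 9D.
Leading byte 0xEE = 11101110 matches 1110xxxx → 3-byte sequence.
Byte 1: 0xEE = 11101110, payload 1110 (4 bits).
Byte 2: 0x9A = 10011010 (10xxxxxx ✓), payload 011010.
Byte 3: 0x9D = 10011101 (10xxxxxx ✓), payload 011101.
Concatenate: 1110011010011101 = 0xE69D (16 bits → U+E69D).

U+E69D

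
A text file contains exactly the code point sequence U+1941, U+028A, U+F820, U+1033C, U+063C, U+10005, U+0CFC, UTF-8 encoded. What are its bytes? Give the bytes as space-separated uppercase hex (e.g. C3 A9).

E1 A5 81 CA 8A EF A0 A0 F0 90 8C BC D8 BC F0 90 80 85 E0 B3 BC

U+1941: 3-byte form → E1 A5 81.
U+028A: 2-byte form → CA 8A.
U+F820: 3-byte form → EF A0 A0.
U+1033C: 4-byte form → F0 90 8C BC.
U+063C: 2-byte form → D8 BC.
U+10005: 4-byte form → F0 90 80 85.
U+0CFC: 3-byte form → E0 B3 BC.
Concatenated (21 bytes): E1 A5 81 CA 8A EF A0 A0 F0 90 8C BC D8 BC F0 90 80 85 E0 B3 BC.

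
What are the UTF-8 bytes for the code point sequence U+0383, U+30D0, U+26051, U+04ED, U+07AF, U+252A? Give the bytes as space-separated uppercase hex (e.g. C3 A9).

U+0383: 2-byte form → CE 83.
U+30D0: 3-byte form → E3 83 90.
U+26051: 4-byte form → F0 A6 81 91.
U+04ED: 2-byte form → D3 AD.
U+07AF: 2-byte form → DE AF.
U+252A: 3-byte form → E2 94 AA.
Concatenated (16 bytes): CE 83 E3 83 90 F0 A6 81 91 D3 AD DE AF E2 94 AA.

CE 83 E3 83 90 F0 A6 81 91 D3 AD DE AF E2 94 AA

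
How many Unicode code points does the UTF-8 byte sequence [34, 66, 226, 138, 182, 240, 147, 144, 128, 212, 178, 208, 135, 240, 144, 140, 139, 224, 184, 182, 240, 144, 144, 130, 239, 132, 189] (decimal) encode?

10

Byte at offset 0: 0x22 = 00100010 → 1-byte char (#1). Advance 1.
Byte at offset 1: 0x42 = 01000010 → 1-byte char (#2). Advance 1.
Byte at offset 2: 0xE2 = 11100010 → 3-byte char (#3). Advance 3.
Byte at offset 5: 0xF0 = 11110000 → 4-byte char (#4). Advance 4.
Byte at offset 9: 0xD4 = 11010100 → 2-byte char (#5). Advance 2.
Byte at offset 11: 0xD0 = 11010000 → 2-byte char (#6). Advance 2.
Byte at offset 13: 0xF0 = 11110000 → 4-byte char (#7). Advance 4.
Byte at offset 17: 0xE0 = 11100000 → 3-byte char (#8). Advance 3.
Byte at offset 20: 0xF0 = 11110000 → 4-byte char (#9). Advance 4.
Byte at offset 24: 0xEF = 11101111 → 3-byte char (#10). Advance 3.
Reached end at offset 27 after 10 code points.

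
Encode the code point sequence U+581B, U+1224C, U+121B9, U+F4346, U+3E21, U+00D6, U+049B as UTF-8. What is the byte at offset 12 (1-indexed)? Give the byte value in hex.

0xF3

1-indexed offset 12 is 0-indexed offset 11.
U+581B → 3-byte form E5 A0 9B at offsets 0–2.
U+1224C → 4-byte form F0 92 89 8C at offsets 3–6.
U+121B9 → 4-byte form F0 92 86 B9 at offsets 7–10.
U+F4346 → 4-byte form F3 B4 8D 86 at offsets 11–14.
Offset 11 falls in char 4's range; it's byte 1 of F3 B4 8D 86 = 0xF3.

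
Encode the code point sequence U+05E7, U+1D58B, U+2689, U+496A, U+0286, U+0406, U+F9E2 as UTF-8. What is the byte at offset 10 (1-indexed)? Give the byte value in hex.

0xE4

1-indexed offset 10 is 0-indexed offset 9.
U+05E7 → 2-byte form D7 A7 at offsets 0–1.
U+1D58B → 4-byte form F0 9D 96 8B at offsets 2–5.
U+2689 → 3-byte form E2 9A 89 at offsets 6–8.
U+496A → 3-byte form E4 A5 AA at offsets 9–11.
Offset 9 falls in char 4's range; it's byte 1 of E4 A5 AA = 0xE4.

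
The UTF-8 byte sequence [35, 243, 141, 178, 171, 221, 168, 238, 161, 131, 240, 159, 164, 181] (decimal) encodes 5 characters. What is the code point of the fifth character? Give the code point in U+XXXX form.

Offset 0: leading byte 0x23 = 00100011 → 1-byte char #1 = 23.
Offset 1: leading byte 0xF3 = 11110011 → 4-byte char #2 = F3 8D B2 AB.
Offset 5: leading byte 0xDD = 11011101 → 2-byte char #3 = DD A8.
Offset 7: leading byte 0xEE = 11101110 → 3-byte char #4 = EE A1 83.
Offset 10: leading byte 0xF0 = 11110000 → 4-byte char #5 = F0 9F A4 B5.
Leading byte 0xF0 = 11110000 matches 11110xxx → 4-byte sequence.
Byte 1: 0xF0 = 11110000, payload 000 (3 bits).
Byte 2: 0x9F = 10011111 (10xxxxxx ✓), payload 011111.
Byte 3: 0xA4 = 10100100 (10xxxxxx ✓), payload 100100.
Byte 4: 0xB5 = 10110101 (10xxxxxx ✓), payload 110101.
Concatenate: 000011111100100110101 = 0x1F935 (21 bits → U+1F935).

U+1F935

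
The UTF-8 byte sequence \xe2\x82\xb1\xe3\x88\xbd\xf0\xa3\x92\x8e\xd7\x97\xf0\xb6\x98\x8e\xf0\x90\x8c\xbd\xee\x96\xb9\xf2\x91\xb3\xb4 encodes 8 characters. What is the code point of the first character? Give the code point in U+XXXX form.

U+20B1

Offset 0: leading byte 0xE2 = 11100010 → 3-byte char #1 = E2 82 B1.
Leading byte 0xE2 = 11100010 matches 1110xxxx → 3-byte sequence.
Byte 1: 0xE2 = 11100010, payload 0010 (4 bits).
Byte 2: 0x82 = 10000010 (10xxxxxx ✓), payload 000010.
Byte 3: 0xB1 = 10110001 (10xxxxxx ✓), payload 110001.
Concatenate: 0010000010110001 = 0x20B1 (16 bits → U+20B1).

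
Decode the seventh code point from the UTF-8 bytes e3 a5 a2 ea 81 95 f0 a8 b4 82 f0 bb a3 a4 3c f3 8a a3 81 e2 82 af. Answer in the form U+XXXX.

U+20AF

Offset 0: leading byte 0xE3 = 11100011 → 3-byte char #1 = E3 A5 A2.
Offset 3: leading byte 0xEA = 11101010 → 3-byte char #2 = EA 81 95.
Offset 6: leading byte 0xF0 = 11110000 → 4-byte char #3 = F0 A8 B4 82.
Offset 10: leading byte 0xF0 = 11110000 → 4-byte char #4 = F0 BB A3 A4.
Offset 14: leading byte 0x3C = 00111100 → 1-byte char #5 = 3C.
Offset 15: leading byte 0xF3 = 11110011 → 4-byte char #6 = F3 8A A3 81.
Offset 19: leading byte 0xE2 = 11100010 → 3-byte char #7 = E2 82 AF.
Leading byte 0xE2 = 11100010 matches 1110xxxx → 3-byte sequence.
Byte 1: 0xE2 = 11100010, payload 0010 (4 bits).
Byte 2: 0x82 = 10000010 (10xxxxxx ✓), payload 000010.
Byte 3: 0xAF = 10101111 (10xxxxxx ✓), payload 101111.
Concatenate: 0010000010101111 = 0x20AF (16 bits → U+20AF).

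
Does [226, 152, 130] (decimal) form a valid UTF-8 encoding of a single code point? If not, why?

valid

Leading byte 0xE2 = 11100010 → 3-byte form.
Continuation bytes 0x98=10011000, 0x82=10000010 all match 10xxxxxx.
Decoded value 0x2602 is ≥ 0x800 (shortest form) and not a surrogate.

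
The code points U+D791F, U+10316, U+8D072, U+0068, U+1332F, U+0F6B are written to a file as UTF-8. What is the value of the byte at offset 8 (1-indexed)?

0x96

1-indexed offset 8 is 0-indexed offset 7.
U+D791F → 4-byte form F3 97 A4 9F at offsets 0–3.
U+10316 → 4-byte form F0 90 8C 96 at offsets 4–7.
Offset 7 falls in char 2's range; it's byte 4 of F0 90 8C 96 = 0x96.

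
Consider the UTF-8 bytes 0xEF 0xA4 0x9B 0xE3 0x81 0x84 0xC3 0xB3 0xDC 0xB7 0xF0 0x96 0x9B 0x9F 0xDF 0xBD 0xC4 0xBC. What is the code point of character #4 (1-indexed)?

U+0737

Offset 0: leading byte 0xEF = 11101111 → 3-byte char #1 = EF A4 9B.
Offset 3: leading byte 0xE3 = 11100011 → 3-byte char #2 = E3 81 84.
Offset 6: leading byte 0xC3 = 11000011 → 2-byte char #3 = C3 B3.
Offset 8: leading byte 0xDC = 11011100 → 2-byte char #4 = DC B7.
Leading byte 0xDC = 11011100 matches 110xxxxx → 2-byte sequence.
Byte 1: 0xDC = 11011100, payload 11100 (5 bits).
Byte 2: 0xB7 = 10110111 (10xxxxxx ✓), payload 110111.
Concatenate: 11100110111 = 0x737 (11 bits → U+0737).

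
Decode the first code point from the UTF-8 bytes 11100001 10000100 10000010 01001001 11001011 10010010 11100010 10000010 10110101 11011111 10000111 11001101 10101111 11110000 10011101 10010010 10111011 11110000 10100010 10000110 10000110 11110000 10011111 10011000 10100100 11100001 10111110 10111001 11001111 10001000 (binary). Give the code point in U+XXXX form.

Offset 0: leading byte 0xE1 = 11100001 → 3-byte char #1 = E1 84 82.
Leading byte 0xE1 = 11100001 matches 1110xxxx → 3-byte sequence.
Byte 1: 0xE1 = 11100001, payload 0001 (4 bits).
Byte 2: 0x84 = 10000100 (10xxxxxx ✓), payload 000100.
Byte 3: 0x82 = 10000010 (10xxxxxx ✓), payload 000010.
Concatenate: 0001000100000010 = 0x1102 (16 bits → U+1102).

U+1102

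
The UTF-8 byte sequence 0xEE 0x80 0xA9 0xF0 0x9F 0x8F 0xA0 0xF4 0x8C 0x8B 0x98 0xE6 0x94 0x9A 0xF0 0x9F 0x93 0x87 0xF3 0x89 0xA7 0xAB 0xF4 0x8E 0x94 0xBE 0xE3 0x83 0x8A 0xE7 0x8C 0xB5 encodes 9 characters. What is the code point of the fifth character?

U+1F4C7

Offset 0: leading byte 0xEE = 11101110 → 3-byte char #1 = EE 80 A9.
Offset 3: leading byte 0xF0 = 11110000 → 4-byte char #2 = F0 9F 8F A0.
Offset 7: leading byte 0xF4 = 11110100 → 4-byte char #3 = F4 8C 8B 98.
Offset 11: leading byte 0xE6 = 11100110 → 3-byte char #4 = E6 94 9A.
Offset 14: leading byte 0xF0 = 11110000 → 4-byte char #5 = F0 9F 93 87.
Leading byte 0xF0 = 11110000 matches 11110xxx → 4-byte sequence.
Byte 1: 0xF0 = 11110000, payload 000 (3 bits).
Byte 2: 0x9F = 10011111 (10xxxxxx ✓), payload 011111.
Byte 3: 0x93 = 10010011 (10xxxxxx ✓), payload 010011.
Byte 4: 0x87 = 10000111 (10xxxxxx ✓), payload 000111.
Concatenate: 000011111010011000111 = 0x1F4C7 (21 bits → U+1F4C7).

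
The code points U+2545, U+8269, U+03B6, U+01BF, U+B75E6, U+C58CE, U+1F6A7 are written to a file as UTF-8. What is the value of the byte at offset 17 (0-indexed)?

U+2545 → 3-byte form E2 95 85 at offsets 0–2.
U+8269 → 3-byte form E8 89 A9 at offsets 3–5.
U+03B6 → 2-byte form CE B6 at offsets 6–7.
U+01BF → 2-byte form C6 BF at offsets 8–9.
U+B75E6 → 4-byte form F2 B7 97 A6 at offsets 10–13.
U+C58CE → 4-byte form F3 85 A3 8E at offsets 14–17.
Offset 17 falls in char 6's range; it's byte 4 of F3 85 A3 8E = 0x8E.

0x8E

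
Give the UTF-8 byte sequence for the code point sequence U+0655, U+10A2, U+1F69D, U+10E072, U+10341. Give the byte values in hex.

U+0655: 2-byte form → D9 95.
U+10A2: 3-byte form → E1 82 A2.
U+1F69D: 4-byte form → F0 9F 9A 9D.
U+10E072: 4-byte form → F4 8E 81 B2.
U+10341: 4-byte form → F0 90 8D 81.
Concatenated (17 bytes): D9 95 E1 82 A2 F0 9F 9A 9D F4 8E 81 B2 F0 90 8D 81.

D9 95 E1 82 A2 F0 9F 9A 9D F4 8E 81 B2 F0 90 8D 81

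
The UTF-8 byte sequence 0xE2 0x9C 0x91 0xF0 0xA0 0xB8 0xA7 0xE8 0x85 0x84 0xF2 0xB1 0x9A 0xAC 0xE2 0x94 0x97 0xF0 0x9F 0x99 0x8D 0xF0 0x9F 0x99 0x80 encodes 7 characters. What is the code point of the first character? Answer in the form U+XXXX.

Offset 0: leading byte 0xE2 = 11100010 → 3-byte char #1 = E2 9C 91.
Leading byte 0xE2 = 11100010 matches 1110xxxx → 3-byte sequence.
Byte 1: 0xE2 = 11100010, payload 0010 (4 bits).
Byte 2: 0x9C = 10011100 (10xxxxxx ✓), payload 011100.
Byte 3: 0x91 = 10010001 (10xxxxxx ✓), payload 010001.
Concatenate: 0010011100010001 = 0x2711 (16 bits → U+2711).

U+2711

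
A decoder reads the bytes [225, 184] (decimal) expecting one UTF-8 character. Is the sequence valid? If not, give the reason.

Leading byte 0xE1 = 11100001 → 3-byte form, but only 2 bytes are present.

invalid (sequence truncated)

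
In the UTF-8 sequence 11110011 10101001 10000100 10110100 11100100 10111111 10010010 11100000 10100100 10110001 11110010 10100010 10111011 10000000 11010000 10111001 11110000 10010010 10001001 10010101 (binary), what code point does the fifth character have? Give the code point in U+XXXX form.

U+0439

Offset 0: leading byte 0xF3 = 11110011 → 4-byte char #1 = F3 A9 84 B4.
Offset 4: leading byte 0xE4 = 11100100 → 3-byte char #2 = E4 BF 92.
Offset 7: leading byte 0xE0 = 11100000 → 3-byte char #3 = E0 A4 B1.
Offset 10: leading byte 0xF2 = 11110010 → 4-byte char #4 = F2 A2 BB 80.
Offset 14: leading byte 0xD0 = 11010000 → 2-byte char #5 = D0 B9.
Leading byte 0xD0 = 11010000 matches 110xxxxx → 2-byte sequence.
Byte 1: 0xD0 = 11010000, payload 10000 (5 bits).
Byte 2: 0xB9 = 10111001 (10xxxxxx ✓), payload 111001.
Concatenate: 10000111001 = 0x439 (11 bits → U+0439).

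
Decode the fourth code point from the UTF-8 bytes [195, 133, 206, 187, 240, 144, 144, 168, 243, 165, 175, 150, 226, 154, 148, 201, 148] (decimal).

Offset 0: leading byte 0xC3 = 11000011 → 2-byte char #1 = C3 85.
Offset 2: leading byte 0xCE = 11001110 → 2-byte char #2 = CE BB.
Offset 4: leading byte 0xF0 = 11110000 → 4-byte char #3 = F0 90 90 A8.
Offset 8: leading byte 0xF3 = 11110011 → 4-byte char #4 = F3 A5 AF 96.
Leading byte 0xF3 = 11110011 matches 11110xxx → 4-byte sequence.
Byte 1: 0xF3 = 11110011, payload 011 (3 bits).
Byte 2: 0xA5 = 10100101 (10xxxxxx ✓), payload 100101.
Byte 3: 0xAF = 10101111 (10xxxxxx ✓), payload 101111.
Byte 4: 0x96 = 10010110 (10xxxxxx ✓), payload 010110.
Concatenate: 011100101101111010110 = 0xE5BD6 (21 bits → U+E5BD6).

U+E5BD6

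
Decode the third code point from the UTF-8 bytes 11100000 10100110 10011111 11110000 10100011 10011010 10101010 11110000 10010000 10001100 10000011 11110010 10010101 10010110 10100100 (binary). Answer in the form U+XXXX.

U+10303

Offset 0: leading byte 0xE0 = 11100000 → 3-byte char #1 = E0 A6 9F.
Offset 3: leading byte 0xF0 = 11110000 → 4-byte char #2 = F0 A3 9A AA.
Offset 7: leading byte 0xF0 = 11110000 → 4-byte char #3 = F0 90 8C 83.
Leading byte 0xF0 = 11110000 matches 11110xxx → 4-byte sequence.
Byte 1: 0xF0 = 11110000, payload 000 (3 bits).
Byte 2: 0x90 = 10010000 (10xxxxxx ✓), payload 010000.
Byte 3: 0x8C = 10001100 (10xxxxxx ✓), payload 001100.
Byte 4: 0x83 = 10000011 (10xxxxxx ✓), payload 000011.
Concatenate: 000010000001100000011 = 0x10303 (21 bits → U+10303).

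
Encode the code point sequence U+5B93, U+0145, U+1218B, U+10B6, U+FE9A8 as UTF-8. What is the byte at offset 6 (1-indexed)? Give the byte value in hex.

0xF0

1-indexed offset 6 is 0-indexed offset 5.
U+5B93 → 3-byte form E5 AE 93 at offsets 0–2.
U+0145 → 2-byte form C5 85 at offsets 3–4.
U+1218B → 4-byte form F0 92 86 8B at offsets 5–8.
Offset 5 falls in char 3's range; it's byte 1 of F0 92 86 8B = 0xF0.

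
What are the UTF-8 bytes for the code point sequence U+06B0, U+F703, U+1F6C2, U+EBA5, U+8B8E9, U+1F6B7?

DA B0 EF 9C 83 F0 9F 9B 82 EE AE A5 F2 8B A3 A9 F0 9F 9A B7

U+06B0: 2-byte form → DA B0.
U+F703: 3-byte form → EF 9C 83.
U+1F6C2: 4-byte form → F0 9F 9B 82.
U+EBA5: 3-byte form → EE AE A5.
U+8B8E9: 4-byte form → F2 8B A3 A9.
U+1F6B7: 4-byte form → F0 9F 9A B7.
Concatenated (20 bytes): DA B0 EF 9C 83 F0 9F 9B 82 EE AE A5 F2 8B A3 A9 F0 9F 9A B7.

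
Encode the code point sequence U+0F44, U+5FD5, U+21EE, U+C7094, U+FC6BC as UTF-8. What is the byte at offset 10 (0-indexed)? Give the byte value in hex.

0x87

U+0F44 → 3-byte form E0 BD 84 at offsets 0–2.
U+5FD5 → 3-byte form E5 BF 95 at offsets 3–5.
U+21EE → 3-byte form E2 87 AE at offsets 6–8.
U+C7094 → 4-byte form F3 87 82 94 at offsets 9–12.
Offset 10 falls in char 4's range; it's byte 2 of F3 87 82 94 = 0x87.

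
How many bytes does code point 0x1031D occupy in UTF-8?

U+1031D = 0x1031D. UTF-8 uses 1 byte below 0x80, 2 below 0x800, 3 below 0x10000, 4 up to 0x10FFFF. 0x1031D is in U+10000–U+10FFFF → 4 bytes.

4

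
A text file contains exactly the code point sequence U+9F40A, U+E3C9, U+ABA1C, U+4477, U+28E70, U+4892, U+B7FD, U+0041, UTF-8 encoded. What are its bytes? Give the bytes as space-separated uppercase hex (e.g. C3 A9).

U+9F40A: 4-byte form → F2 9F 90 8A.
U+E3C9: 3-byte form → EE 8F 89.
U+ABA1C: 4-byte form → F2 AB A8 9C.
U+4477: 3-byte form → E4 91 B7.
U+28E70: 4-byte form → F0 A8 B9 B0.
U+4892: 3-byte form → E4 A2 92.
U+B7FD: 3-byte form → EB 9F BD.
U+0041: 1-byte form → 41.
Concatenated (25 bytes): F2 9F 90 8A EE 8F 89 F2 AB A8 9C E4 91 B7 F0 A8 B9 B0 E4 A2 92 EB 9F BD 41.

F2 9F 90 8A EE 8F 89 F2 AB A8 9C E4 91 B7 F0 A8 B9 B0 E4 A2 92 EB 9F BD 41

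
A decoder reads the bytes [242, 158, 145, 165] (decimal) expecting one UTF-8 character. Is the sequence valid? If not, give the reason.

Leading byte 0xF2 = 11110010 → 4-byte form.
Continuation bytes 0x9E=10011110, 0x91=10010001, 0xA5=10100101 all match 10xxxxxx.
Decoded value 0x9E465 is ≥ 0x10000 (shortest form) and not a surrogate.

valid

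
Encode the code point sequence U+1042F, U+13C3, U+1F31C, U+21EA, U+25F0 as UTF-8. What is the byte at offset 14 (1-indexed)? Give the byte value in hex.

0xAA

1-indexed offset 14 is 0-indexed offset 13.
U+1042F → 4-byte form F0 90 90 AF at offsets 0–3.
U+13C3 → 3-byte form E1 8F 83 at offsets 4–6.
U+1F31C → 4-byte form F0 9F 8C 9C at offsets 7–10.
U+21EA → 3-byte form E2 87 AA at offsets 11–13.
Offset 13 falls in char 4's range; it's byte 3 of E2 87 AA = 0xAA.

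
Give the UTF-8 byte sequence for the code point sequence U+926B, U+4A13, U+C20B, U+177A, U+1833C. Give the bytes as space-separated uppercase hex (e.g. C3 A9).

E9 89 AB E4 A8 93 EC 88 8B E1 9D BA F0 98 8C BC

U+926B: 3-byte form → E9 89 AB.
U+4A13: 3-byte form → E4 A8 93.
U+C20B: 3-byte form → EC 88 8B.
U+177A: 3-byte form → E1 9D BA.
U+1833C: 4-byte form → F0 98 8C BC.
Concatenated (16 bytes): E9 89 AB E4 A8 93 EC 88 8B E1 9D BA F0 98 8C BC.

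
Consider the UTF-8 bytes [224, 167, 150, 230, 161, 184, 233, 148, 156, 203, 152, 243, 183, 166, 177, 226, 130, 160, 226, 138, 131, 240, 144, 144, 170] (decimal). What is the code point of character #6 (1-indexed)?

Offset 0: leading byte 0xE0 = 11100000 → 3-byte char #1 = E0 A7 96.
Offset 3: leading byte 0xE6 = 11100110 → 3-byte char #2 = E6 A1 B8.
Offset 6: leading byte 0xE9 = 11101001 → 3-byte char #3 = E9 94 9C.
Offset 9: leading byte 0xCB = 11001011 → 2-byte char #4 = CB 98.
Offset 11: leading byte 0xF3 = 11110011 → 4-byte char #5 = F3 B7 A6 B1.
Offset 15: leading byte 0xE2 = 11100010 → 3-byte char #6 = E2 82 A0.
Leading byte 0xE2 = 11100010 matches 1110xxxx → 3-byte sequence.
Byte 1: 0xE2 = 11100010, payload 0010 (4 bits).
Byte 2: 0x82 = 10000010 (10xxxxxx ✓), payload 000010.
Byte 3: 0xA0 = 10100000 (10xxxxxx ✓), payload 100000.
Concatenate: 0010000010100000 = 0x20A0 (16 bits → U+20A0).

U+20A0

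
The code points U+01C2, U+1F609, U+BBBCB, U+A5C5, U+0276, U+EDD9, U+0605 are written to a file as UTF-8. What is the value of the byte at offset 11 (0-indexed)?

U+01C2 → 2-byte form C7 82 at offsets 0–1.
U+1F609 → 4-byte form F0 9F 98 89 at offsets 2–5.
U+BBBCB → 4-byte form F2 BB AF 8B at offsets 6–9.
U+A5C5 → 3-byte form EA 97 85 at offsets 10–12.
Offset 11 falls in char 4's range; it's byte 2 of EA 97 85 = 0x97.

0x97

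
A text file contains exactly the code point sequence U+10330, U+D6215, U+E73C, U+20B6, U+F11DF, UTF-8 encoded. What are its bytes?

F0 90 8C B0 F3 96 88 95 EE 9C BC E2 82 B6 F3 B1 87 9F

U+10330: 4-byte form → F0 90 8C B0.
U+D6215: 4-byte form → F3 96 88 95.
U+E73C: 3-byte form → EE 9C BC.
U+20B6: 3-byte form → E2 82 B6.
U+F11DF: 4-byte form → F3 B1 87 9F.
Concatenated (18 bytes): F0 90 8C B0 F3 96 88 95 EE 9C BC E2 82 B6 F3 B1 87 9F.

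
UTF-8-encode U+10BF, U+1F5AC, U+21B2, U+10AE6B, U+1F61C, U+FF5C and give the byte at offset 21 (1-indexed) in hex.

1-indexed offset 21 is 0-indexed offset 20.
U+10BF → 3-byte form E1 82 BF at offsets 0–2.
U+1F5AC → 4-byte form F0 9F 96 AC at offsets 3–6.
U+21B2 → 3-byte form E2 86 B2 at offsets 7–9.
U+10AE6B → 4-byte form F4 8A B9 AB at offsets 10–13.
U+1F61C → 4-byte form F0 9F 98 9C at offsets 14–17.
U+FF5C → 3-byte form EF BD 9C at offsets 18–20.
Offset 20 falls in char 6's range; it's byte 3 of EF BD 9C = 0x9C.

0x9C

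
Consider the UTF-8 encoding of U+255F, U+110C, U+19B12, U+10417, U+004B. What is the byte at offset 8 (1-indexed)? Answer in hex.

0x99

1-indexed offset 8 is 0-indexed offset 7.
U+255F → 3-byte form E2 95 9F at offsets 0–2.
U+110C → 3-byte form E1 84 8C at offsets 3–5.
U+19B12 → 4-byte form F0 99 AC 92 at offsets 6–9.
Offset 7 falls in char 3's range; it's byte 2 of F0 99 AC 92 = 0x99.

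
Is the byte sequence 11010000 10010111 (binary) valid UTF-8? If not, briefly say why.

valid

Leading byte 0xD0 = 11010000 → 2-byte form.
Continuation bytes 0x97=10010111 all match 10xxxxxx.
Decoded value 0x417 is ≥ 0x80 (shortest form) and not a surrogate.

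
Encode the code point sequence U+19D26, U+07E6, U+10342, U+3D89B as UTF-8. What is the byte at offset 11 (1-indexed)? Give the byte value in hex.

0xF0

1-indexed offset 11 is 0-indexed offset 10.
U+19D26 → 4-byte form F0 99 B4 A6 at offsets 0–3.
U+07E6 → 2-byte form DF A6 at offsets 4–5.
U+10342 → 4-byte form F0 90 8D 82 at offsets 6–9.
U+3D89B → 4-byte form F0 BD A2 9B at offsets 10–13.
Offset 10 falls in char 4's range; it's byte 1 of F0 BD A2 9B = 0xF0.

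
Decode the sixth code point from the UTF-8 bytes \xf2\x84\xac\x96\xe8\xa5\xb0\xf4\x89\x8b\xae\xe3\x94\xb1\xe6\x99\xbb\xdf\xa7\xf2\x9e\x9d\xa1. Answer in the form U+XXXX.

U+07E7

Offset 0: leading byte 0xF2 = 11110010 → 4-byte char #1 = F2 84 AC 96.
Offset 4: leading byte 0xE8 = 11101000 → 3-byte char #2 = E8 A5 B0.
Offset 7: leading byte 0xF4 = 11110100 → 4-byte char #3 = F4 89 8B AE.
Offset 11: leading byte 0xE3 = 11100011 → 3-byte char #4 = E3 94 B1.
Offset 14: leading byte 0xE6 = 11100110 → 3-byte char #5 = E6 99 BB.
Offset 17: leading byte 0xDF = 11011111 → 2-byte char #6 = DF A7.
Leading byte 0xDF = 11011111 matches 110xxxxx → 2-byte sequence.
Byte 1: 0xDF = 11011111, payload 11111 (5 bits).
Byte 2: 0xA7 = 10100111 (10xxxxxx ✓), payload 100111.
Concatenate: 11111100111 = 0x7E7 (11 bits → U+07E7).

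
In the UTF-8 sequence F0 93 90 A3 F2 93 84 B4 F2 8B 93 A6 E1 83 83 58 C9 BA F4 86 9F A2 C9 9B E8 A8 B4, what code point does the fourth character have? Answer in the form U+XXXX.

Offset 0: leading byte 0xF0 = 11110000 → 4-byte char #1 = F0 93 90 A3.
Offset 4: leading byte 0xF2 = 11110010 → 4-byte char #2 = F2 93 84 B4.
Offset 8: leading byte 0xF2 = 11110010 → 4-byte char #3 = F2 8B 93 A6.
Offset 12: leading byte 0xE1 = 11100001 → 3-byte char #4 = E1 83 83.
Leading byte 0xE1 = 11100001 matches 1110xxxx → 3-byte sequence.
Byte 1: 0xE1 = 11100001, payload 0001 (4 bits).
Byte 2: 0x83 = 10000011 (10xxxxxx ✓), payload 000011.
Byte 3: 0x83 = 10000011 (10xxxxxx ✓), payload 000011.
Concatenate: 0001000011000011 = 0x10C3 (16 bits → U+10C3).

U+10C3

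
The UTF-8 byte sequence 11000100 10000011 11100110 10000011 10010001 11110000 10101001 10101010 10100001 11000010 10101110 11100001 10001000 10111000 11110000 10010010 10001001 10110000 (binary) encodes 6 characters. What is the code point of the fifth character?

U+1238

Offset 0: leading byte 0xC4 = 11000100 → 2-byte char #1 = C4 83.
Offset 2: leading byte 0xE6 = 11100110 → 3-byte char #2 = E6 83 91.
Offset 5: leading byte 0xF0 = 11110000 → 4-byte char #3 = F0 A9 AA A1.
Offset 9: leading byte 0xC2 = 11000010 → 2-byte char #4 = C2 AE.
Offset 11: leading byte 0xE1 = 11100001 → 3-byte char #5 = E1 88 B8.
Leading byte 0xE1 = 11100001 matches 1110xxxx → 3-byte sequence.
Byte 1: 0xE1 = 11100001, payload 0001 (4 bits).
Byte 2: 0x88 = 10001000 (10xxxxxx ✓), payload 001000.
Byte 3: 0xB8 = 10111000 (10xxxxxx ✓), payload 111000.
Concatenate: 0001001000111000 = 0x1238 (16 bits → U+1238).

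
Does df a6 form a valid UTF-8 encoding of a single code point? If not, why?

Leading byte 0xDF = 11011111 → 2-byte form.
Continuation bytes 0xA6=10100110 all match 10xxxxxx.
Decoded value 0x7E6 is ≥ 0x80 (shortest form) and not a surrogate.

valid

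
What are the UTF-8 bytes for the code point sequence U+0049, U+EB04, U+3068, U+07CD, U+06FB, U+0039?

U+0049: 1-byte form → 49.
U+EB04: 3-byte form → EE AC 84.
U+3068: 3-byte form → E3 81 A8.
U+07CD: 2-byte form → DF 8D.
U+06FB: 2-byte form → DB BB.
U+0039: 1-byte form → 39.
Concatenated (12 bytes): 49 EE AC 84 E3 81 A8 DF 8D DB BB 39.

49 EE AC 84 E3 81 A8 DF 8D DB BB 39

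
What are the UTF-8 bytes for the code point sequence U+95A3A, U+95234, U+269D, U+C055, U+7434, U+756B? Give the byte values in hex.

U+95A3A: 4-byte form → F2 95 A8 BA.
U+95234: 4-byte form → F2 95 88 B4.
U+269D: 3-byte form → E2 9A 9D.
U+C055: 3-byte form → EC 81 95.
U+7434: 3-byte form → E7 90 B4.
U+756B: 3-byte form → E7 95 AB.
Concatenated (20 bytes): F2 95 A8 BA F2 95 88 B4 E2 9A 9D EC 81 95 E7 90 B4 E7 95 AB.

F2 95 A8 BA F2 95 88 B4 E2 9A 9D EC 81 95 E7 90 B4 E7 95 AB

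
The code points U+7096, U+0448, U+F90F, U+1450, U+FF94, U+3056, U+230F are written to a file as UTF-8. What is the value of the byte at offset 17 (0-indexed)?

U+7096 → 3-byte form E7 82 96 at offsets 0–2.
U+0448 → 2-byte form D1 88 at offsets 3–4.
U+F90F → 3-byte form EF A4 8F at offsets 5–7.
U+1450 → 3-byte form E1 91 90 at offsets 8–10.
U+FF94 → 3-byte form EF BE 94 at offsets 11–13.
U+3056 → 3-byte form E3 81 96 at offsets 14–16.
U+230F → 3-byte form E2 8C 8F at offsets 17–19.
Offset 17 falls in char 7's range; it's byte 1 of E2 8C 8F = 0xE2.

0xE2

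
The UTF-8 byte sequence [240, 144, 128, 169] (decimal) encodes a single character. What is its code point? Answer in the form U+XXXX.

U+10029

Leading byte 0xF0 = 11110000 matches 11110xxx → 4-byte sequence.
Byte 1: 0xF0 = 11110000, payload 000 (3 bits).
Byte 2: 0x90 = 10010000 (10xxxxxx ✓), payload 010000.
Byte 3: 0x80 = 10000000 (10xxxxxx ✓), payload 000000.
Byte 4: 0xA9 = 10101001 (10xxxxxx ✓), payload 101001.
Concatenate: 000010000000000101001 = 0x10029 (21 bits → U+10029).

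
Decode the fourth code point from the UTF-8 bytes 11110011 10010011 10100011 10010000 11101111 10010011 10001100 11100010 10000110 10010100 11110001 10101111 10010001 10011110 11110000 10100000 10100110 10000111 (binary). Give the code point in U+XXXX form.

Offset 0: leading byte 0xF3 = 11110011 → 4-byte char #1 = F3 93 A3 90.
Offset 4: leading byte 0xEF = 11101111 → 3-byte char #2 = EF 93 8C.
Offset 7: leading byte 0xE2 = 11100010 → 3-byte char #3 = E2 86 94.
Offset 10: leading byte 0xF1 = 11110001 → 4-byte char #4 = F1 AF 91 9E.
Leading byte 0xF1 = 11110001 matches 11110xxx → 4-byte sequence.
Byte 1: 0xF1 = 11110001, payload 001 (3 bits).
Byte 2: 0xAF = 10101111 (10xxxxxx ✓), payload 101111.
Byte 3: 0x91 = 10010001 (10xxxxxx ✓), payload 010001.
Byte 4: 0x9E = 10011110 (10xxxxxx ✓), payload 011110.
Concatenate: 001101111010001011110 = 0x6F45E (21 bits → U+6F45E).

U+6F45E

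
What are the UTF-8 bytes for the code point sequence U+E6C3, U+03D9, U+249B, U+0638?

U+E6C3: 3-byte form → EE 9B 83.
U+03D9: 2-byte form → CF 99.
U+249B: 3-byte form → E2 92 9B.
U+0638: 2-byte form → D8 B8.
Concatenated (10 bytes): EE 9B 83 CF 99 E2 92 9B D8 B8.

EE 9B 83 CF 99 E2 92 9B D8 B8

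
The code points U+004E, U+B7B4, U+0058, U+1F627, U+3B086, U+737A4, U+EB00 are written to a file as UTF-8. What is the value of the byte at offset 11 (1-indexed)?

1-indexed offset 11 is 0-indexed offset 10.
U+004E → 1-byte form 4E at offsets 0–0.
U+B7B4 → 3-byte form EB 9E B4 at offsets 1–3.
U+0058 → 1-byte form 58 at offsets 4–4.
U+1F627 → 4-byte form F0 9F 98 A7 at offsets 5–8.
U+3B086 → 4-byte form F0 BB 82 86 at offsets 9–12.
Offset 10 falls in char 5's range; it's byte 2 of F0 BB 82 86 = 0xBB.

0xBB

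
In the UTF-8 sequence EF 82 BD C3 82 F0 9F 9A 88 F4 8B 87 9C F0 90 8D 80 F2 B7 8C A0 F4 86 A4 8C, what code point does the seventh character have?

Offset 0: leading byte 0xEF = 11101111 → 3-byte char #1 = EF 82 BD.
Offset 3: leading byte 0xC3 = 11000011 → 2-byte char #2 = C3 82.
Offset 5: leading byte 0xF0 = 11110000 → 4-byte char #3 = F0 9F 9A 88.
Offset 9: leading byte 0xF4 = 11110100 → 4-byte char #4 = F4 8B 87 9C.
Offset 13: leading byte 0xF0 = 11110000 → 4-byte char #5 = F0 90 8D 80.
Offset 17: leading byte 0xF2 = 11110010 → 4-byte char #6 = F2 B7 8C A0.
Offset 21: leading byte 0xF4 = 11110100 → 4-byte char #7 = F4 86 A4 8C.
Leading byte 0xF4 = 11110100 matches 11110xxx → 4-byte sequence.
Byte 1: 0xF4 = 11110100, payload 100 (3 bits).
Byte 2: 0x86 = 10000110 (10xxxxxx ✓), payload 000110.
Byte 3: 0xA4 = 10100100 (10xxxxxx ✓), payload 100100.
Byte 4: 0x8C = 10001100 (10xxxxxx ✓), payload 001100.
Concatenate: 100000110100100001100 = 0x10690C (21 bits → U+10690C).

U+10690C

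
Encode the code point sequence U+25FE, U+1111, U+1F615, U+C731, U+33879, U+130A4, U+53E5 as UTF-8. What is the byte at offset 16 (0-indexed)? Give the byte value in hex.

U+25FE → 3-byte form E2 97 BE at offsets 0–2.
U+1111 → 3-byte form E1 84 91 at offsets 3–5.
U+1F615 → 4-byte form F0 9F 98 95 at offsets 6–9.
U+C731 → 3-byte form EC 9C B1 at offsets 10–12.
U+33879 → 4-byte form F0 B3 A1 B9 at offsets 13–16.
Offset 16 falls in char 5's range; it's byte 4 of F0 B3 A1 B9 = 0xB9.

0xB9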